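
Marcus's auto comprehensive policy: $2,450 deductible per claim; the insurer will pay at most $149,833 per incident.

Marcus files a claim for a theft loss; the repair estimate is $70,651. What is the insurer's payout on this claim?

After the deductible, $70,651 − $2,450 = $68,201 remains.
$68,201 is within the $149,833 limit, so the insurer pays $68,201.

$68,201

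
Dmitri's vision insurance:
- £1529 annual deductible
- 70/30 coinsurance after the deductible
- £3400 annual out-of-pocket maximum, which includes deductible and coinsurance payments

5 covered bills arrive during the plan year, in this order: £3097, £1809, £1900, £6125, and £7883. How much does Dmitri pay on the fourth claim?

Bill 1, £3097: £1529 finishes the deductible; £1568 goes to coinsurance; member's 30% is £470.40. Member owes £1999.40 (running OOP £1999.40).
Bill 2, £1809: deductible met; 30% of £1809 = £542.70. Member owes £542.70 (running OOP £2542.10).
Bill 3, £1900: deductible already satisfied, so member's share is 30% × £1900 = £570. Member owes £570 (running OOP £3112.10).
Bill 4, £6125: 30% coinsurance on £6125 = £1837.50. Adding that to £3112.10 gives £4949.60, past the £3400 cap; member pays only £3400 − £3112.10 = £287.90.

£287.90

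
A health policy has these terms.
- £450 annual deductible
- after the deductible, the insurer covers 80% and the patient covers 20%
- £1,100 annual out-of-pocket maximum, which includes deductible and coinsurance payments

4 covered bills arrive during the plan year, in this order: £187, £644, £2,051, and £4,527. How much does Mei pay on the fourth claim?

Claim 1 (£187): all of it applies to the deductible. Cost to patient: £187. OOP to date £187.
Claim 2 (£644): £263 to deductible, leaving £381; coinsurance £381 × 20% = £76.20. Cost to patient: £339.20. OOP to date £526.20.
Claim 3 (£2,051): deductible met; 20% of £2,051 = £410.20. Patient pays £410.20; OOP now £936.40.
Claim 4 (£4,527): deductible met; 20% of £4,527 = £905.40. OOP would hit £1,841.80 > £1,100, so the cap limits the patient to £1,100 − £936.40 = £163.60.

£163.60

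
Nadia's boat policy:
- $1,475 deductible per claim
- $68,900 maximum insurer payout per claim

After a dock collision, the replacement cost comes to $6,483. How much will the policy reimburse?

Less the $1,475 deductible: $6,483 − $1,475 = $5,008.
$5,008 is within the $68,900 limit, so the insurer pays $5,008.

$5,008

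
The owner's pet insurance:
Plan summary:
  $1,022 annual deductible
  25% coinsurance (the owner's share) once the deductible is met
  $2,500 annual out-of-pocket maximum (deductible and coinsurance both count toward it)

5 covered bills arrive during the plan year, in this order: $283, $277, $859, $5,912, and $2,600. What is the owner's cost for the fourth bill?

#1 ($283): all of it applies to the deductible. Owner pays $283; OOP now $283.
#2 ($277): all of it applies to the deductible. Cost to owner: $277. OOP to date $560.
#3 ($859): $462 to deductible, leaving $397; coinsurance $397 × 25% = $99.25. Owner pays $561.25; OOP now $1,121.25.
#4 ($5,912): 25% coinsurance on $5,912 = $1,478. That would push OOP to $2,599.25, over the $2,500 cap, so owner pays $2,500 − $1,121.25 = $1,378.75.

$1,378.75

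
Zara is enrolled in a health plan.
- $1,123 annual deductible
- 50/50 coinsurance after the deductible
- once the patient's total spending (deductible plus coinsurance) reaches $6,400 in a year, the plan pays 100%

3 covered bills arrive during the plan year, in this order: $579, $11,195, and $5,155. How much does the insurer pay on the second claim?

Claim 1 ($579): entire amount goes to the deductible. Patient owes $579 (running OOP $579). Insurer: $579 − $579 = $0.
Claim 2 ($11,195): $544 to deductible, leaving $10,651; coinsurance $10,651 × 50% = $5,325.50. Deductible plus coinsurance: $544 + $5,325.50 = $5,869.50. Adding that to $579 gives $6,448.50, past the $6,400 cap; patient pays only $6,400 − $579 = $5,821. Insurer: $11,195 − $5,821 = $5,374.

$5,374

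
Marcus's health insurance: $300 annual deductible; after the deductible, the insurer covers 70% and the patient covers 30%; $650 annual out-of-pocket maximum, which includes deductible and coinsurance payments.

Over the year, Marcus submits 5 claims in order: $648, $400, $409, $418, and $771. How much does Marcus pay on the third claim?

Bill 1, $648: $300 to deductible, leaving $348; coinsurance $348 × 30% = $104.40. Patient owes $404.40 (running OOP $404.40).
Bill 2, $400: 30% coinsurance on $400 = $120. Cost to patient: $120. OOP to date $524.40.
Bill 3, $409: deductible met; 30% of $409 = $122.70. Patient pays $122.70; OOP now $647.10.

$122.70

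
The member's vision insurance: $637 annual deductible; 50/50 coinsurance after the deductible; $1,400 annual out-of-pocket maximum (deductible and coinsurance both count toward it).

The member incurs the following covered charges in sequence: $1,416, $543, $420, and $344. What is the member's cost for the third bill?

$102

#1 ($1,416): $637 finishes the deductible; $779 goes to coinsurance; coinsurance $779 × 50% = $389.50. Member pays $1,026.50; OOP now $1,026.50.
#2 ($543): deductible met; 50% of $543 = $271.50. Member pays $271.50; OOP now $1,298.
#3 ($420): deductible already satisfied, so member's share is 50% × $420 = $210. OOP would hit $1,508 > $1,400, so the cap limits the member to $1,400 − $1,298 = $102.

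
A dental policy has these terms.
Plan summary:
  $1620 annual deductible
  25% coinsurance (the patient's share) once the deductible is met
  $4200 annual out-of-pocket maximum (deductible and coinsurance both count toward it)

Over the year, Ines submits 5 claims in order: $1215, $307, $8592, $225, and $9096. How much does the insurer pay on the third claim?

Claim 1 — $1215: all of it applies to the deductible. Patient pays $1215; OOP now $1215. Insurer: $1215 − $1215 = $0.
Claim 2 — $307: fully absorbed by the deductible. Patient pays $307; OOP now $1522. Plan pays $307 − $307 = $0.
Claim 3 — $8592: $98 finishes the deductible; $8494 goes to coinsurance; coinsurance $8494 × 25% = $2123.50. Cost to patient: $2221.50. OOP to date $3743.50. Plan pays $8592 − $2221.50 = $6370.50.

$6370.50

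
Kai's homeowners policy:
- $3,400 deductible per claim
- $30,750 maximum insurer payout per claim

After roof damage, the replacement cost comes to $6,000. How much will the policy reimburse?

Less the $3,400 deductible: $6,000 − $3,400 = $2,600.
That's under the $30,750 cap, so the insurer reimburses the full $2,600.

$2,600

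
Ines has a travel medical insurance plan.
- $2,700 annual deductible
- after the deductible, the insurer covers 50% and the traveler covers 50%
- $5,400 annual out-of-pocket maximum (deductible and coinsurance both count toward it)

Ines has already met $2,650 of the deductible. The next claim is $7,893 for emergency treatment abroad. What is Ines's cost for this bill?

$2,750

$2,650 of the $2,700 deductible is already met, leaving $50.
That leaves $7,893 − $50 = $7,843 for coinsurance.
Traveler's 50% share of $7,843 is $3,921.50.
So the traveler owes $50 + $3,921.50 = $3,971.50 before any cap.
Adding $3,971.50 to the $2,650 already spent would give $6,621.50, which exceeds the $5,400 cap; the traveler pays just $5,400 − $2,650 = $2,750.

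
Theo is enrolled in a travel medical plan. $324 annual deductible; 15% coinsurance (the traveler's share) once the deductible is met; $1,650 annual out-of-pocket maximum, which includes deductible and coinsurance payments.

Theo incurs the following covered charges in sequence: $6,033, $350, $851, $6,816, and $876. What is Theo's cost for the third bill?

Claim 1 ($6,033): $324 finishes the deductible; $5,709 goes to coinsurance; traveler's 15% is $856.35. Cost to traveler: $1,180.35. OOP to date $1,180.35.
Claim 2 ($350): deductible met; 15% of $350 = $52.50. Cost to traveler: $52.50. OOP to date $1,232.85.
Claim 3 ($851): 15% coinsurance on $851 = $127.65. Traveler pays $127.65; OOP now $1,360.50.

$127.65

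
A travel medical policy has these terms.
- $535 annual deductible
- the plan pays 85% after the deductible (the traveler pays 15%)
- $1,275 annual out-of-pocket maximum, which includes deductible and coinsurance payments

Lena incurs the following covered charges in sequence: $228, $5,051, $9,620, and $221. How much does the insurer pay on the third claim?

Claim 1 — $228: fully absorbed by the deductible. Traveler owes $228 (running OOP $228). Insurer: $228 − $228 = $0.
Claim 2 — $5,051: deductible takes $307, $4,744 remains; coinsurance $4,744 × 15% = $711.60. Traveler owes $1,018.60 (running OOP $1,246.60). Insurer: $5,051 − $1,018.60 = $4,032.40.
Claim 3 — $9,620: deductible met; 15% of $9,620 = $1,443. Adding that to $1,246.60 gives $2,689.60, past the $1,275 cap; traveler pays only $1,275 − $1,246.60 = $28.40. Plan pays $9,620 − $28.40 = $9,591.60.

$9,591.60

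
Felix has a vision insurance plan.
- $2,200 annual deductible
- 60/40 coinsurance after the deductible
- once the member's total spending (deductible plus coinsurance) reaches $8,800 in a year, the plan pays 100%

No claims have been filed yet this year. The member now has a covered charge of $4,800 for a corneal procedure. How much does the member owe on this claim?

Deductible not yet touched, so the first $2,200 of the bill goes to the deductible.
After the $2,200 deductible portion, $4,800 − $2,200 = $2,600 is subject to coinsurance.
Coinsurance: $2,600 × 40% = $1,040.
Member responsibility before any cap: $2,200 + $1,040 = $3,240.
Cumulative spending $0 + $3,240 = $3,240 stays under the $8,800 maximum.

$3,240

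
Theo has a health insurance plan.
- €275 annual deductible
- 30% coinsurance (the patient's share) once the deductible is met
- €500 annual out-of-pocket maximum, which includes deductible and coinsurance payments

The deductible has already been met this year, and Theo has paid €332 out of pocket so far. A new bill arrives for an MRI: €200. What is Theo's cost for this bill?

€60

With the deductible met, the entire €200 is subject to coinsurance.
Coinsurance: €200 × 30% = €60.
Year-to-date out-of-pocket becomes €332 + €60 = €392, still under the €500 maximum, so no cap applies.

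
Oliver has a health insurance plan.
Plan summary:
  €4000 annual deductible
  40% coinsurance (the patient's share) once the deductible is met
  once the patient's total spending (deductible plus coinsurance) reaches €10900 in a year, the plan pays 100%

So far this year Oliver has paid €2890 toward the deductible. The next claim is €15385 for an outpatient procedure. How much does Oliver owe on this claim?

Deductible still to meet: €4000 − €2890 = €1110.
After the €1110 deductible portion, €15385 − €1110 = €14275 is subject to coinsurance.
Coinsurance: €14275 × 40% = €5710.
Patient responsibility before any cap: €1110 + €5710 = €6820.
Cumulative spending €2890 + €6820 = €9710 stays under the €10900 maximum.

€6820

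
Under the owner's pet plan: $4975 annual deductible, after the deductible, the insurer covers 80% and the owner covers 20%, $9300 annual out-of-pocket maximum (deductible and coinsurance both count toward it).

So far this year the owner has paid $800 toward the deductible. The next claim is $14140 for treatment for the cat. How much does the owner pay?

$6168

$800 of the $4975 deductible is already met, leaving $4175.
That leaves $14140 − $4175 = $9965 for coinsurance.
Owner's 20% share of $9965 is $1993.
That puts the owner's cost at $4175 + $1993 = $6168 before any cap.
Year-to-date out-of-pocket becomes $800 + $6168 = $6968, still under the $9300 maximum, so no cap applies.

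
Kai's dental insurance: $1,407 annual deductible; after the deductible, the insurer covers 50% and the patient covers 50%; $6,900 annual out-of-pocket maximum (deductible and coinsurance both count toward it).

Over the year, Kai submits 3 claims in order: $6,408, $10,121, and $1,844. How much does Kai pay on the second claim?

$2,992.50

#1 ($6,408): deductible takes $1,407, $5,001 remains; patient's 50% is $2,500.50. Patient pays $3,907.50; OOP now $3,907.50.
#2 ($10,121): 50% coinsurance on $10,121 = $5,060.50. OOP would hit $8,968 > $6,900, so the cap limits the patient to $6,900 − $3,907.50 = $2,992.50.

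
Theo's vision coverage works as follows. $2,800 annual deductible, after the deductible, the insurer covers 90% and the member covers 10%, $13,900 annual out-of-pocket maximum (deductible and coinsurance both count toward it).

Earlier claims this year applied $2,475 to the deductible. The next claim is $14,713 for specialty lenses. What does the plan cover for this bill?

$2,475 of the $2,800 deductible is already met, leaving $325.
After the $325 deductible portion, $14,713 − $325 = $14,388 is subject to coinsurance.
Member's 10% share of $14,388 is $1,438.80.
That puts the member's cost at $325 + $1,438.80 = $1,763.80 before any cap.
Cumulative spending $2,475 + $1,763.80 = $4,238.80 stays under the $13,900 maximum.
The insurer covers the remainder: $14,713 − $1,763.80 = $12,949.20.

$12,949.20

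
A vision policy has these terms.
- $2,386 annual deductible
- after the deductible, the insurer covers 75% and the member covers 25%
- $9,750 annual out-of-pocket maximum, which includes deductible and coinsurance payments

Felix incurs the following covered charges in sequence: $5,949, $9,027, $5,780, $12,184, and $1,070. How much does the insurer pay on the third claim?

$4,335

Claim 1 — $5,949: deductible takes $2,386, $3,563 remains; coinsurance $3,563 × 25% = $890.75. Member pays $3,276.75; OOP now $3,276.75. Plan pays $5,949 − $3,276.75 = $2,672.25.
Claim 2 — $9,027: 25% coinsurance on $9,027 = $2,256.75. Cost to member: $2,256.75. OOP to date $5,533.50. Plan pays $9,027 − $2,256.75 = $6,770.25.
Claim 3 — $5,780: deductible met; 25% of $5,780 = $1,445. Member owes $1,445 (running OOP $6,978.50). Plan pays $5,780 − $1,445 = $4,335.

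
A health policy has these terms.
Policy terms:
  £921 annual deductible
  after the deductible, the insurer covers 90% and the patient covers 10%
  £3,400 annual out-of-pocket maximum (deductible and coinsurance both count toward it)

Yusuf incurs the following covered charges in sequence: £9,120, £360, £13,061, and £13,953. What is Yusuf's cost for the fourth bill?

£317

Claim 1 (£9,120): £921 finishes the deductible; £8,199 goes to coinsurance; 10% of £8,199 = £819.90. Cost to patient: £1,740.90. OOP to date £1,740.90.
Claim 2 (£360): deductible already satisfied, so patient's share is 10% × £360 = £36. Patient owes £36 (running OOP £1,776.90).
Claim 3 (£13,061): 10% coinsurance on £13,061 = £1,306.10. Patient owes £1,306.10 (running OOP £3,083).
Claim 4 (£13,953): deductible already satisfied, so patient's share is 10% × £13,953 = £1,395.30. That would push OOP to £4,478.30, over the £3,400 cap, so patient pays £3,400 − £3,083 = £317.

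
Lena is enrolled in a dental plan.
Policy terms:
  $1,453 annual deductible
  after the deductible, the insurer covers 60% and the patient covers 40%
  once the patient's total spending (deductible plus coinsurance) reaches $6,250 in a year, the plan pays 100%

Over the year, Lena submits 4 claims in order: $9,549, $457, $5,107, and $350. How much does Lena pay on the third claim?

#1 ($9,549): $1,453 to deductible, leaving $8,096; 40% of $8,096 = $3,238.40. Patient owes $4,691.40 (running OOP $4,691.40).
#2 ($457): deductible met; 40% of $457 = $182.80. Cost to patient: $182.80. OOP to date $4,874.20.
#3 ($5,107): deductible already satisfied, so patient's share is 40% × $5,107 = $2,042.80. Adding that to $4,874.20 gives $6,917, past the $6,250 cap; patient pays only $6,250 − $4,874.20 = $1,375.80.

$1,375.80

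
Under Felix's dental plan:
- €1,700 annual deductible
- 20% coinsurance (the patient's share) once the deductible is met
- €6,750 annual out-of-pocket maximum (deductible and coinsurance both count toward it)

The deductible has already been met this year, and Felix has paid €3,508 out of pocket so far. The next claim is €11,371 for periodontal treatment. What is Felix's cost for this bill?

€2,274.20

The deductible is already satisfied, so the full bill goes to coinsurance.
20% of €11,371 = €2,274.20 falls to the patient.
Cumulative spending €3,508 + €2,274.20 = €5,782.20 stays under the €6,750 maximum.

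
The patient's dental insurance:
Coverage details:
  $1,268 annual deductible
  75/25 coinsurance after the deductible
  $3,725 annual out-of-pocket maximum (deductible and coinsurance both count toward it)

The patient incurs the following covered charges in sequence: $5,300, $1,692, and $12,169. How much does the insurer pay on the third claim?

Bill 1, $5,300: $1,268 finishes the deductible; $4,032 goes to coinsurance; coinsurance $4,032 × 25% = $1,008. Cost to patient: $2,276. OOP to date $2,276. Plan pays $5,300 − $2,276 = $3,024.
Bill 2, $1,692: 25% coinsurance on $1,692 = $423. Patient owes $423 (running OOP $2,699). Plan pays $1,692 − $423 = $1,269.
Bill 3, $12,169: 25% coinsurance on $12,169 = $3,042.25. Adding that to $2,699 gives $5,741.25, past the $3,725 cap; patient pays only $3,725 − $2,699 = $1,026. Plan pays $12,169 − $1,026 = $11,143.

$11,143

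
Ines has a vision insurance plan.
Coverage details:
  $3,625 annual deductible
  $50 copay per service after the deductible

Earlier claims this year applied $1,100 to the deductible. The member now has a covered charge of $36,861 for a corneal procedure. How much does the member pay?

$2,575

$1,100 of the $3,625 deductible is already met, leaving $2,525.
That leaves $36,861 − $2,525 = $34,336 for the copay.
Copay on this service: $50.
That puts the member's cost at $2,525 + $50 = $2,575.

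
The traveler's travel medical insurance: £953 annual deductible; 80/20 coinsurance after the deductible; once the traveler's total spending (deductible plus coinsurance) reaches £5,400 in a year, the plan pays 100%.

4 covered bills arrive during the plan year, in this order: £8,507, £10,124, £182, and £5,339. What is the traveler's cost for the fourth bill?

£875

Claim 1 (£8,507): £953 finishes the deductible; £7,554 goes to coinsurance; 20% of £7,554 = £1,510.80. Traveler owes £2,463.80 (running OOP £2,463.80).
Claim 2 (£10,124): 20% coinsurance on £10,124 = £2,024.80. Cost to traveler: £2,024.80. OOP to date £4,488.60.
Claim 3 (£182): deductible met; 20% of £182 = £36.40. Traveler owes £36.40 (running OOP £4,525).
Claim 4 (£5,339): 20% coinsurance on £5,339 = £1,067.80. OOP would hit £5,592.80 > £5,400, so the cap limits the traveler to £5,400 − £4,525 = £875.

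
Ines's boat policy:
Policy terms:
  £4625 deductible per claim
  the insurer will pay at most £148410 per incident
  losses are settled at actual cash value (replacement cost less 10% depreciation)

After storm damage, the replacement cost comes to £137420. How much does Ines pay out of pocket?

At 10% depreciation, ACV = £137420 − £13742 = £123678.
Subtract the deductible: £123678 − £4625 = £119053.
£119053 is within the £148410 limit, so the insurer pays £119053.
Owner's share is the uncovered remainder: £137420 − £119053 = £18367.

£18367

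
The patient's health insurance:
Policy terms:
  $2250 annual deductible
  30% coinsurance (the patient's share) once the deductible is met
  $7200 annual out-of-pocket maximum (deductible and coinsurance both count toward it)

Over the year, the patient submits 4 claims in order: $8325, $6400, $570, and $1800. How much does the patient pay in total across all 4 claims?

Claim 1 ($8325): $2250 to deductible, leaving $6075; 30% of $6075 = $1822.50. Patient owes $4072.50 (running OOP $4072.50).
Claim 2 ($6400): deductible already satisfied, so patient's share is 30% × $6400 = $1920. Patient pays $1920; OOP now $5992.50.
Claim 3 ($570): deductible already satisfied, so patient's share is 30% × $570 = $171. Patient owes $171 (running OOP $6163.50).
Claim 4 ($1800): deductible met; 30% of $1800 = $540. Patient pays $540; OOP now $6703.50.
Total paid by the patient: $4072.50 + $1920 + $171 + $540 = $6703.50.

$6703.50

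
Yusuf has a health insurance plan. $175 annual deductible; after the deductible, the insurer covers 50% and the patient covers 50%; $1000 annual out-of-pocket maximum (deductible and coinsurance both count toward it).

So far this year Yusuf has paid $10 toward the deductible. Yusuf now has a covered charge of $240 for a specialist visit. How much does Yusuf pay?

$202.50

$10 of the $175 deductible is already met, leaving $165.
That leaves $240 − $165 = $75 for coinsurance.
Coinsurance: $75 × 50% = $37.50.
So the patient owes $165 + $37.50 = $202.50 before any cap.
Year-to-date out-of-pocket becomes $10 + $202.50 = $212.50, still under the $1000 maximum, so no cap applies.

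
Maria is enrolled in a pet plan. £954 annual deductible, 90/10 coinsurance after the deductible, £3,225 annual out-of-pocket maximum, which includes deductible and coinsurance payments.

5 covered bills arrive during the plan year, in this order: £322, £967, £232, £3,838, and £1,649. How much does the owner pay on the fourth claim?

£383.80

Bill 1, £322: entire amount goes to the deductible. Owner pays £322; OOP now £322.
Bill 2, £967: £632 to deductible, leaving £335; coinsurance £335 × 10% = £33.50. Owner owes £665.50 (running OOP £987.50).
Bill 3, £232: 10% coinsurance on £232 = £23.20. Cost to owner: £23.20. OOP to date £1,010.70.
Bill 4, £3,838: 10% coinsurance on £3,838 = £383.80. Owner owes £383.80 (running OOP £1,394.50).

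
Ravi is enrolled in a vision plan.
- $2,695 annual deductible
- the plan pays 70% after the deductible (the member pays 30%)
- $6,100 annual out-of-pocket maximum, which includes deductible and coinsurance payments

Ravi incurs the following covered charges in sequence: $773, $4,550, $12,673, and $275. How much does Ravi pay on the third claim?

$2,616.60

#1 ($773): all of it applies to the deductible. Member pays $773; OOP now $773.
#2 ($4,550): $1,922 to deductible, leaving $2,628; 30% of $2,628 = $788.40. Member owes $2,710.40 (running OOP $3,483.40).
#3 ($12,673): deductible met; 30% of $12,673 = $3,801.90. Adding that to $3,483.40 gives $7,285.30, past the $6,100 cap; member pays only $6,100 − $3,483.40 = $2,616.60.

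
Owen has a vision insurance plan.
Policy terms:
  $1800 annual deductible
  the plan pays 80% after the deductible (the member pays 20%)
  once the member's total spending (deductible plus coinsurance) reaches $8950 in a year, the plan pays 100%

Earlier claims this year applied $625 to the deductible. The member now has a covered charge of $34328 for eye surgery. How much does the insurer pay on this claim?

Deductible still to meet: $1800 − $625 = $1175.
After the $1175 deductible portion, $34328 − $1175 = $33153 is subject to coinsurance.
20% of $33153 = $6630.60 falls to the member.
So the member owes $1175 + $6630.60 = $7805.60 before any cap.
Cumulative spending $625 + $7805.60 = $8430.60 stays under the $8950 maximum.
Insurer pays the balance: $34328 − $7805.60 = $26522.40.

$26522.40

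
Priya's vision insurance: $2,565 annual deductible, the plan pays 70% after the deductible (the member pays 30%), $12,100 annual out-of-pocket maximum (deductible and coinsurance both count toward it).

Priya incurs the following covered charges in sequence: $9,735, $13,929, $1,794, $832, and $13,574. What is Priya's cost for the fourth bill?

$249.60

Claim 1 ($9,735): $2,565 finishes the deductible; $7,170 goes to coinsurance; 30% of $7,170 = $2,151. Member pays $4,716; OOP now $4,716.
Claim 2 ($13,929): deductible already satisfied, so member's share is 30% × $13,929 = $4,178.70. Member owes $4,178.70 (running OOP $8,894.70).
Claim 3 ($1,794): deductible met; 30% of $1,794 = $538.20. Cost to member: $538.20. OOP to date $9,432.90.
Claim 4 ($832): 30% coinsurance on $832 = $249.60. Member pays $249.60; OOP now $9,682.50.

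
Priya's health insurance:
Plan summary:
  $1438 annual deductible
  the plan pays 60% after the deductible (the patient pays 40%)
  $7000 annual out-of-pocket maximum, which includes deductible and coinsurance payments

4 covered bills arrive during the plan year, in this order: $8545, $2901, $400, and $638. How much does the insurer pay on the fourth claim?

Bill 1, $8545: deductible takes $1438, $7107 remains; 40% of $7107 = $2842.80. Cost to patient: $4280.80. OOP to date $4280.80. Insurer: $8545 − $4280.80 = $4264.20.
Bill 2, $2901: 40% coinsurance on $2901 = $1160.40. Patient pays $1160.40; OOP now $5441.20. Insurer: $2901 − $1160.40 = $1740.60.
Bill 3, $400: deductible met; 40% of $400 = $160. Patient pays $160; OOP now $5601.20. Insurer: $400 − $160 = $240.
Bill 4, $638: 40% coinsurance on $638 = $255.20. Patient pays $255.20; OOP now $5856.40. Plan pays $638 − $255.20 = $382.80.

$382.80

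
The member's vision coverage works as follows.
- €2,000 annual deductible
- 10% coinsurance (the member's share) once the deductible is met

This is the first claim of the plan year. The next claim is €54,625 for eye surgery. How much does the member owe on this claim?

Nothing has been paid toward the €2,000 deductible, so the first €2,000 of this charge is applied there.
After the €2,000 deductible portion, €54,625 − €2,000 = €52,625 is subject to coinsurance.
Coinsurance: €52,625 × 10% = €5,262.50.
That puts the member's cost at €2,000 + €5,262.50 = €7,262.50.

€7,262.50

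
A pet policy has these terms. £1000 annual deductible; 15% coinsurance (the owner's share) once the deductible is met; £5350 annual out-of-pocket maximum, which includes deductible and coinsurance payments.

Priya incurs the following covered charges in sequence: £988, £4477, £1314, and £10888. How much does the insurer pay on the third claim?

£1116.90

Claim 1 (£988): entire amount goes to the deductible. Owner owes £988 (running OOP £988). Insurer: £988 − £988 = £0.
Claim 2 (£4477): £12 to deductible, leaving £4465; owner's 15% is £669.75. Owner owes £681.75 (running OOP £1669.75). Plan pays £4477 − £681.75 = £3795.25.
Claim 3 (£1314): deductible already satisfied, so owner's share is 15% × £1314 = £197.10. Owner owes £197.10 (running OOP £1866.85). Insurer: £1314 − £197.10 = £1116.90.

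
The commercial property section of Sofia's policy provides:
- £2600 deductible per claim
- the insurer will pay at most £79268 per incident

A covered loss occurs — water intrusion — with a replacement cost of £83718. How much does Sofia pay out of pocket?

After the deductible, £83718 − £2600 = £81118 remains.
Since £81118 > £79268, the payout is capped at £79268.
Out of pocket: £83718 − £79268 = £4450.

£4450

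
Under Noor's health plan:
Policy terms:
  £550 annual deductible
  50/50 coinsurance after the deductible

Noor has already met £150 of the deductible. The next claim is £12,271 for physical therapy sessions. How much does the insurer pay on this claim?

£5,935.50

£150 of the £550 deductible is already met, leaving £400.
That leaves £12,271 − £400 = £11,871 for coinsurance.
50% of £11,871 = £5,935.50 falls to the patient.
So the patient owes £400 + £5,935.50 = £6,335.50.
The insurer covers the remainder: £12,271 − £6,335.50 = £5,935.50.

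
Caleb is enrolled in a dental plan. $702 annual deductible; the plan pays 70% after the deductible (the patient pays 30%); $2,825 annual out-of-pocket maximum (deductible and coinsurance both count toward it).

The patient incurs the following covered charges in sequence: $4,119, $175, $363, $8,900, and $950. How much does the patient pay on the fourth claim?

$936.50

Bill 1, $4,119: $702 finishes the deductible; $3,417 goes to coinsurance; patient's 30% is $1,025.10. Patient pays $1,727.10; OOP now $1,727.10.
Bill 2, $175: 30% coinsurance on $175 = $52.50. Patient owes $52.50 (running OOP $1,779.60).
Bill 3, $363: deductible met; 30% of $363 = $108.90. Patient pays $108.90; OOP now $1,888.50.
Bill 4, $8,900: deductible already satisfied, so patient's share is 30% × $8,900 = $2,670. That would push OOP to $4,558.50, over the $2,825 cap, so patient pays $2,825 − $1,888.50 = $936.50.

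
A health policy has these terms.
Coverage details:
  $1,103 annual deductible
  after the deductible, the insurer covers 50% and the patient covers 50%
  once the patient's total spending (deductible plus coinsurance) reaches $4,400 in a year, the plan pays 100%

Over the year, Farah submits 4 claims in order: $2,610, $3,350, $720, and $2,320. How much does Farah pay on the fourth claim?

Claim 1 — $2,610: $1,103 to deductible, leaving $1,507; 50% of $1,507 = $753.50. Cost to patient: $1,856.50. OOP to date $1,856.50.
Claim 2 — $3,350: 50% coinsurance on $3,350 = $1,675. Patient owes $1,675 (running OOP $3,531.50).
Claim 3 — $720: deductible already satisfied, so patient's share is 50% × $720 = $360. Patient pays $360; OOP now $3,891.50.
Claim 4 — $2,320: deductible met; 50% of $2,320 = $1,160. That would push OOP to $5,051.50, over the $4,400 cap, so patient pays $4,400 − $3,891.50 = $508.50.

$508.50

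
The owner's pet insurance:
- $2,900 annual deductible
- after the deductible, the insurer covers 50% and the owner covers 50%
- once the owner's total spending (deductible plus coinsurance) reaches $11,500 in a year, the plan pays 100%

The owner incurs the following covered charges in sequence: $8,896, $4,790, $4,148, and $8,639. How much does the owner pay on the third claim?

$2,074

Bill 1, $8,896: $2,900 finishes the deductible; $5,996 goes to coinsurance; coinsurance $5,996 × 50% = $2,998. Owner owes $5,898 (running OOP $5,898).
Bill 2, $4,790: deductible already satisfied, so owner's share is 50% × $4,790 = $2,395. Owner owes $2,395 (running OOP $8,293).
Bill 3, $4,148: 50% coinsurance on $4,148 = $2,074. Cost to owner: $2,074. OOP to date $10,367.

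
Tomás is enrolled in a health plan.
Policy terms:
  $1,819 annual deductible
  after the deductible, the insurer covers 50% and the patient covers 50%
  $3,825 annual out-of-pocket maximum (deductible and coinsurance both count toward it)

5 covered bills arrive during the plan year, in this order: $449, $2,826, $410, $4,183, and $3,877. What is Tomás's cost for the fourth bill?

$1,073

Claim 1 — $449: all of it applies to the deductible. Patient owes $449 (running OOP $449).
Claim 2 — $2,826: $1,370 to deductible, leaving $1,456; coinsurance $1,456 × 50% = $728. Patient owes $2,098 (running OOP $2,547).
Claim 3 — $410: deductible already satisfied, so patient's share is 50% × $410 = $205. Patient pays $205; OOP now $2,752.
Claim 4 — $4,183: deductible met; 50% of $4,183 = $2,091.50. Adding that to $2,752 gives $4,843.50, past the $3,825 cap; patient pays only $3,825 − $2,752 = $1,073.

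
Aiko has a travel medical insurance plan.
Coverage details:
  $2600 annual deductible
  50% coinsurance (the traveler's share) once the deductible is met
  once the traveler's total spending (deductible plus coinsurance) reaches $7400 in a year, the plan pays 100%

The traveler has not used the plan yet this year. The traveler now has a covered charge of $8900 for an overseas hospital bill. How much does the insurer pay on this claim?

$3150

The full $2600 deductible is still open; $2600 of this bill applies to it.
That leaves $8900 − $2600 = $6300 for coinsurance.
Coinsurance: $6300 × 50% = $3150.
Traveler responsibility before any cap: $2600 + $3150 = $5750.
Total out-of-pocket so far would be $0 + $5750 = $5750, below the $7400 cap — no reduction.
Insurer pays the balance: $8900 − $5750 = $3150.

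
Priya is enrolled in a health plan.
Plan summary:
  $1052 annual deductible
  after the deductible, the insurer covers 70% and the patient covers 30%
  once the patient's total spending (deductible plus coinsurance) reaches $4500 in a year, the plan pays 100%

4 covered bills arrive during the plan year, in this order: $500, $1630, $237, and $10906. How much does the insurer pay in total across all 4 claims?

Bill 1, $500: fully absorbed by the deductible. Cost to patient: $500. OOP to date $500. Plan pays $500 − $500 = $0.
Bill 2, $1630: $552 to deductible, leaving $1078; coinsurance $1078 × 30% = $323.40. Patient owes $875.40 (running OOP $1375.40). Insurer: $1630 − $875.40 = $754.60.
Bill 3, $237: deductible already satisfied, so patient's share is 30% × $237 = $71.10. Patient owes $71.10 (running OOP $1446.50). Plan pays $237 − $71.10 = $165.90.
Bill 4, $10906: deductible already satisfied, so patient's share is 30% × $10906 = $3271.80. That would push OOP to $4718.30, over the $4500 cap, so patient pays $4500 − $1446.50 = $3053.50. Insurer: $10906 − $3053.50 = $7852.50.
Insurer total = bills − patient's total = $13273 − $4500 = $8773.

$8773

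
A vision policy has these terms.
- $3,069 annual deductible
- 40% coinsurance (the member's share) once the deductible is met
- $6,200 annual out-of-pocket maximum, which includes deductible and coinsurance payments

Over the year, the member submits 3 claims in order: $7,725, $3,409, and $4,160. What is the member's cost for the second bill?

Bill 1, $7,725: $3,069 finishes the deductible; $4,656 goes to coinsurance; member's 40% is $1,862.40. Member owes $4,931.40 (running OOP $4,931.40).
Bill 2, $3,409: 40% coinsurance on $3,409 = $1,363.60. OOP would hit $6,295 > $6,200, so the cap limits the member to $6,200 − $4,931.40 = $1,268.60.

$1,268.60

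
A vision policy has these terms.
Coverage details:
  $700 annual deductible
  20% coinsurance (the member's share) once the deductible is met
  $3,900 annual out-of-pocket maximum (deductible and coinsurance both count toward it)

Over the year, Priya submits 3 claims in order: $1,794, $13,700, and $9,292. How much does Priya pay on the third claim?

Bill 1, $1,794: $700 to deductible, leaving $1,094; member's 20% is $218.80. Member pays $918.80; OOP now $918.80.
Bill 2, $13,700: deductible met; 20% of $13,700 = $2,740. Member pays $2,740; OOP now $3,658.80.
Bill 3, $9,292: deductible already satisfied, so member's share is 20% × $9,292 = $1,858.40. That would push OOP to $5,517.20, over the $3,900 cap, so member pays $3,900 − $3,658.80 = $241.20.

$241.20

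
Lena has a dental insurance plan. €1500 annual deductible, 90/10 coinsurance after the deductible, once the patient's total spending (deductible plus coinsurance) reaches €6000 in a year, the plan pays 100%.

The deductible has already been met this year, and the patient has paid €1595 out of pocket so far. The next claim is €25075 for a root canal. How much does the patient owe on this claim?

€2507.50

With the deductible met, the entire €25075 is subject to coinsurance.
Coinsurance: €25075 × 10% = €2507.50.
Cumulative spending €1595 + €2507.50 = €4102.50 stays under the €6000 maximum.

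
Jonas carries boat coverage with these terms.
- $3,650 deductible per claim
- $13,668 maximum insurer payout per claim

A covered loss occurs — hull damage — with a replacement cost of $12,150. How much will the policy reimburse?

$8,500

Subtract the deductible: $12,150 − $3,650 = $8,500.
That's under the $13,668 cap, so the insurer reimburses the full $8,500.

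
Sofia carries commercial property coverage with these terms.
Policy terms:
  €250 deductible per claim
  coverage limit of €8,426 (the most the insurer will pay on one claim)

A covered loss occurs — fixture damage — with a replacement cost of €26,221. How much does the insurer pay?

Subtract the deductible: €26,221 − €250 = €25,971.
Since €25,971 > €8,426, the payout is capped at €8,426.

€8,426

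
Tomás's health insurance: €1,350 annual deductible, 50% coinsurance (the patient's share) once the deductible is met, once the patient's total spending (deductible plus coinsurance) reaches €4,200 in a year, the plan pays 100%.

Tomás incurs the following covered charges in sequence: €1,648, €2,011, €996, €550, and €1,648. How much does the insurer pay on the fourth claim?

Bill 1, €1,648: deductible takes €1,350, €298 remains; 50% of €298 = €149. Cost to patient: €1,499. OOP to date €1,499. Plan pays €1,648 − €1,499 = €149.
Bill 2, €2,011: 50% coinsurance on €2,011 = €1,005.50. Cost to patient: €1,005.50. OOP to date €2,504.50. Insurer: €2,011 − €1,005.50 = €1,005.50.
Bill 3, €996: 50% coinsurance on €996 = €498. Patient pays €498; OOP now €3,002.50. Insurer: €996 − €498 = €498.
Bill 4, €550: deductible already satisfied, so patient's share is 50% × €550 = €275. Cost to patient: €275. OOP to date €3,277.50. Insurer: €550 − €275 = €275.

€275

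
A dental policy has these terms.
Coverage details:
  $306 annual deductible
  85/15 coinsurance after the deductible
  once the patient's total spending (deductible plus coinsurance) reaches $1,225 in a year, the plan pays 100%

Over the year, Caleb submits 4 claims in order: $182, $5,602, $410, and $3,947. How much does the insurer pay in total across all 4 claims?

Claim 1 — $182: fully absorbed by the deductible. Patient owes $182 (running OOP $182). Plan pays $182 − $182 = $0.
Claim 2 — $5,602: deductible takes $124, $5,478 remains; 15% of $5,478 = $821.70. Cost to patient: $945.70. OOP to date $1,127.70. Plan pays $5,602 − $945.70 = $4,656.30.
Claim 3 — $410: deductible already satisfied, so patient's share is 15% × $410 = $61.50. Patient owes $61.50 (running OOP $1,189.20). Insurer: $410 − $61.50 = $348.50.
Claim 4 — $3,947: deductible met; 15% of $3,947 = $592.05. Adding that to $1,189.20 gives $1,781.25, past the $1,225 cap; patient pays only $1,225 − $1,189.20 = $35.80. Insurer: $3,947 − $35.80 = $3,911.20.
Insurer total: $0 + $4,656.30 + $348.50 + $3,911.20 = $8,916.

$8,916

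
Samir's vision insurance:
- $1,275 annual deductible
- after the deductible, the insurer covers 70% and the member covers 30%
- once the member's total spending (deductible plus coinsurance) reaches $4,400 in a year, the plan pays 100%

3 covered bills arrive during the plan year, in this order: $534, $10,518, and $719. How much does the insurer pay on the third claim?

Claim 1 ($534): fully absorbed by the deductible. Member owes $534 (running OOP $534). Plan pays $534 − $534 = $0.
Claim 2 ($10,518): $741 to deductible, leaving $9,777; coinsurance $9,777 × 30% = $2,933.10. Cost to member: $3,674.10. OOP to date $4,208.10. Insurer: $10,518 − $3,674.10 = $6,843.90.
Claim 3 ($719): deductible met; 30% of $719 = $215.70. OOP would hit $4,423.80 > $4,400, so the cap limits the member to $4,400 − $4,208.10 = $191.90. Insurer: $719 − $191.90 = $527.10.

$527.10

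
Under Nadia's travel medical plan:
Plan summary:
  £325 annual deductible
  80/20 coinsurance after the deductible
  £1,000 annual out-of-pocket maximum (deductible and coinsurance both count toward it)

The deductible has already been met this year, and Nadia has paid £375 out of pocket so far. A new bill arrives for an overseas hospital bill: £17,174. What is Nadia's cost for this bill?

With the deductible met, the entire £17,174 is subject to coinsurance.
20% of £17,174 = £3,434.80 falls to the traveler.
Adding £3,434.80 to the £375 already spent would give £3,809.80, which exceeds the £1,000 cap; the traveler pays just £1,000 − £375 = £625.

£625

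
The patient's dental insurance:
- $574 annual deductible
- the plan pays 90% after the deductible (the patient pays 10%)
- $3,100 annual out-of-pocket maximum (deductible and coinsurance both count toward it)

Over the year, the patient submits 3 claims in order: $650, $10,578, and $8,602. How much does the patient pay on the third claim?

#1 ($650): $574 to deductible, leaving $76; coinsurance $76 × 10% = $7.60. Cost to patient: $581.60. OOP to date $581.60.
#2 ($10,578): deductible met; 10% of $10,578 = $1,057.80. Cost to patient: $1,057.80. OOP to date $1,639.40.
#3 ($8,602): deductible already satisfied, so patient's share is 10% × $8,602 = $860.20. Patient pays $860.20; OOP now $2,499.60.

$860.20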